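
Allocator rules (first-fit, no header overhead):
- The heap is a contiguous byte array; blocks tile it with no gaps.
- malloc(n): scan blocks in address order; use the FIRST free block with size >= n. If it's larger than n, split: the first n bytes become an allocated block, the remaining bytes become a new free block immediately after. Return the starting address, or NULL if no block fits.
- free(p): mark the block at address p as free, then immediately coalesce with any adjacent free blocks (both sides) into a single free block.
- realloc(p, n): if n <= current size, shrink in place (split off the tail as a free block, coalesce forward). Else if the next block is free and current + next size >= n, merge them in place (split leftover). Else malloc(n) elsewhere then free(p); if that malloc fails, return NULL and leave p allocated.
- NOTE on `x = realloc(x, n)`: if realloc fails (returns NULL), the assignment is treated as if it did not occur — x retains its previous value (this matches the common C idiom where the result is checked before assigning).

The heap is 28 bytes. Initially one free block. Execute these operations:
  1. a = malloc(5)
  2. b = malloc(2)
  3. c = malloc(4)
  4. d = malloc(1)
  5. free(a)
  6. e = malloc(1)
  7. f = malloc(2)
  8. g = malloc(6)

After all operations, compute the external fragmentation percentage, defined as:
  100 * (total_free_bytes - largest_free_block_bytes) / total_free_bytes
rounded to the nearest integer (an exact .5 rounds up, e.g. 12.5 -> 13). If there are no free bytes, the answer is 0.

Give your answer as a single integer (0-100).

Answer: 17

Derivation:
Op 1: a = malloc(5) -> a = 0; heap: [0-4 ALLOC][5-27 FREE]
Op 2: b = malloc(2) -> b = 5; heap: [0-4 ALLOC][5-6 ALLOC][7-27 FREE]
Op 3: c = malloc(4) -> c = 7; heap: [0-4 ALLOC][5-6 ALLOC][7-10 ALLOC][11-27 FREE]
Op 4: d = malloc(1) -> d = 11; heap: [0-4 ALLOC][5-6 ALLOC][7-10 ALLOC][11-11 ALLOC][12-27 FREE]
Op 5: free(a) -> (freed a); heap: [0-4 FREE][5-6 ALLOC][7-10 ALLOC][11-11 ALLOC][12-27 FREE]
Op 6: e = malloc(1) -> e = 0; heap: [0-0 ALLOC][1-4 FREE][5-6 ALLOC][7-10 ALLOC][11-11 ALLOC][12-27 FREE]
Op 7: f = malloc(2) -> f = 1; heap: [0-0 ALLOC][1-2 ALLOC][3-4 FREE][5-6 ALLOC][7-10 ALLOC][11-11 ALLOC][12-27 FREE]
Op 8: g = malloc(6) -> g = 12; heap: [0-0 ALLOC][1-2 ALLOC][3-4 FREE][5-6 ALLOC][7-10 ALLOC][11-11 ALLOC][12-17 ALLOC][18-27 FREE]
Free blocks: [2 10] total_free=12 largest=10 -> 100*(12-10)/12 = 200/12 ≈ 16.667 -> rounds to 17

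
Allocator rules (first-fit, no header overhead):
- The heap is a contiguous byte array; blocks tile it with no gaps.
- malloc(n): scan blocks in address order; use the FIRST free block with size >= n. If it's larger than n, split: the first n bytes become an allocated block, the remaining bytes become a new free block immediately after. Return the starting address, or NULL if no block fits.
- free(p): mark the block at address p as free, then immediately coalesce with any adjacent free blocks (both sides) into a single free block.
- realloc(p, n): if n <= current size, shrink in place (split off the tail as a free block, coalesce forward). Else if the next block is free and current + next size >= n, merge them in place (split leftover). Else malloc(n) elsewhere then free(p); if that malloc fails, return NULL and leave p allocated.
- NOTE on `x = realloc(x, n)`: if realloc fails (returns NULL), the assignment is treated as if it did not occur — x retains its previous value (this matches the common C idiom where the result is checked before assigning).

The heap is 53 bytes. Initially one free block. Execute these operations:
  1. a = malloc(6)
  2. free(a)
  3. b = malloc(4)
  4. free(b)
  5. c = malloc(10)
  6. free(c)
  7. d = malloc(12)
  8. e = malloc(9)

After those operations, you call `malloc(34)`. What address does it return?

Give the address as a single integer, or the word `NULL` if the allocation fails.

Answer: NULL

Derivation:
Op 1: a = malloc(6) -> a = 0; heap: [0-5 ALLOC][6-52 FREE]
Op 2: free(a) -> (freed a); heap: [0-52 FREE]
Op 3: b = malloc(4) -> b = 0; heap: [0-3 ALLOC][4-52 FREE]
Op 4: free(b) -> (freed b); heap: [0-52 FREE]
Op 5: c = malloc(10) -> c = 0; heap: [0-9 ALLOC][10-52 FREE]
Op 6: free(c) -> (freed c); heap: [0-52 FREE]
Op 7: d = malloc(12) -> d = 0; heap: [0-11 ALLOC][12-52 FREE]
Op 8: e = malloc(9) -> e = 12; heap: [0-11 ALLOC][12-20 ALLOC][21-52 FREE]
malloc(34): first-fit scan over [0-11 ALLOC][12-20 ALLOC][21-52 FREE] -> NULL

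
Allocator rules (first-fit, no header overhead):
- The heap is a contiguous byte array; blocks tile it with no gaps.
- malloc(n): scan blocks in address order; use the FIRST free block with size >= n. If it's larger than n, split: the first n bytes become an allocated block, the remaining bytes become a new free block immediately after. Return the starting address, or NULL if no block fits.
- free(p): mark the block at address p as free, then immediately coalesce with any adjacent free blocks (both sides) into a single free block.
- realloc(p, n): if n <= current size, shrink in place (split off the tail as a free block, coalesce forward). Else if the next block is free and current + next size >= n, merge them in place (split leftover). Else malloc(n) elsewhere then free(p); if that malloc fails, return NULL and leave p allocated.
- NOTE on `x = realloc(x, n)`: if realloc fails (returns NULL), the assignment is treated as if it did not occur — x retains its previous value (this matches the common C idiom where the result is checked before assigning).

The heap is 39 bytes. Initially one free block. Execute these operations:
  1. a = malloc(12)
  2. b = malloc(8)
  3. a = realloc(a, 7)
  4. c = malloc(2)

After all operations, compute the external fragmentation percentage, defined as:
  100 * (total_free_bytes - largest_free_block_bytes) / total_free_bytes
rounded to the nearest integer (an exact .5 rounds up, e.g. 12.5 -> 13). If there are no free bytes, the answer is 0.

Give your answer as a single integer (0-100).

Op 1: a = malloc(12) -> a = 0; heap: [0-11 ALLOC][12-38 FREE]
Op 2: b = malloc(8) -> b = 12; heap: [0-11 ALLOC][12-19 ALLOC][20-38 FREE]
Op 3: a = realloc(a, 7) -> a = 0; heap: [0-6 ALLOC][7-11 FREE][12-19 ALLOC][20-38 FREE]
Op 4: c = malloc(2) -> c = 7; heap: [0-6 ALLOC][7-8 ALLOC][9-11 FREE][12-19 ALLOC][20-38 FREE]
Free blocks: [3 19] total_free=22 largest=19 -> 100*(22-19)/22 = 300/22 ≈ 13.636 -> rounds to 14

Answer: 14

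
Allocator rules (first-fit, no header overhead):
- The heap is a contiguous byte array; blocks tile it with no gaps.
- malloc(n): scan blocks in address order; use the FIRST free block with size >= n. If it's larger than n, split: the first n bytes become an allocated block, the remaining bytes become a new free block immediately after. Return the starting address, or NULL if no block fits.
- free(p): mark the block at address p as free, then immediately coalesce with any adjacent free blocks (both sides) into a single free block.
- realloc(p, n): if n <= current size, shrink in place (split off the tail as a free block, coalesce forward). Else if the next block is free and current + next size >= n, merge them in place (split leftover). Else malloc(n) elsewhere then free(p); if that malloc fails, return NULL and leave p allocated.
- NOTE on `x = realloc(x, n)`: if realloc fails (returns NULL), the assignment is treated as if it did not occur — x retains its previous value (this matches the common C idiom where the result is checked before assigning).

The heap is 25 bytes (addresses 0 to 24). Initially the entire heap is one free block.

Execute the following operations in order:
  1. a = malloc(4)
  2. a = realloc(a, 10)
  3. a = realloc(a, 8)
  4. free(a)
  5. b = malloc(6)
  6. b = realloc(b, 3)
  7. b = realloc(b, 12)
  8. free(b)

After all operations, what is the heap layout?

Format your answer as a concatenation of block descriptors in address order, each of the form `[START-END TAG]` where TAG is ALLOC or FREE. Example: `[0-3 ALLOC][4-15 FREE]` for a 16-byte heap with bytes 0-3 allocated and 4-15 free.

Answer: [0-24 FREE]

Derivation:
Op 1: a = malloc(4) -> a = 0; heap: [0-3 ALLOC][4-24 FREE]
Op 2: a = realloc(a, 10) -> a = 0; heap: [0-9 ALLOC][10-24 FREE]
Op 3: a = realloc(a, 8) -> a = 0; heap: [0-7 ALLOC][8-24 FREE]
Op 4: free(a) -> (freed a); heap: [0-24 FREE]
Op 5: b = malloc(6) -> b = 0; heap: [0-5 ALLOC][6-24 FREE]
Op 6: b = realloc(b, 3) -> b = 0; heap: [0-2 ALLOC][3-24 FREE]
Op 7: b = realloc(b, 12) -> b = 0; heap: [0-11 ALLOC][12-24 FREE]
Op 8: free(b) -> (freed b); heap: [0-24 FREE]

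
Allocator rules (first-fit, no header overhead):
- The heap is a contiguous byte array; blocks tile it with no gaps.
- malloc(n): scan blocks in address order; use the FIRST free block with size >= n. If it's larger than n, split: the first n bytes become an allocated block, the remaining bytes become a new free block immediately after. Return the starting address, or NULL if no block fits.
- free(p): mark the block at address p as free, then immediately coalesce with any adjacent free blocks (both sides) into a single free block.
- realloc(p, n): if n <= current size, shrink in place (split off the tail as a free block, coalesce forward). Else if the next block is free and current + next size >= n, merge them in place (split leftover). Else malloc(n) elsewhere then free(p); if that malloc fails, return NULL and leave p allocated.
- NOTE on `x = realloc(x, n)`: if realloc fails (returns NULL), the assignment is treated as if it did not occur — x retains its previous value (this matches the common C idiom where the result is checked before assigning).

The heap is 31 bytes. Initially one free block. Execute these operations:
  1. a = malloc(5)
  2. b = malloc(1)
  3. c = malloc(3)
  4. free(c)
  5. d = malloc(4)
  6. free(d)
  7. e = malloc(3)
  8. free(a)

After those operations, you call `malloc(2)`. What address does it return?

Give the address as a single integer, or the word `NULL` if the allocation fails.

Op 1: a = malloc(5) -> a = 0; heap: [0-4 ALLOC][5-30 FREE]
Op 2: b = malloc(1) -> b = 5; heap: [0-4 ALLOC][5-5 ALLOC][6-30 FREE]
Op 3: c = malloc(3) -> c = 6; heap: [0-4 ALLOC][5-5 ALLOC][6-8 ALLOC][9-30 FREE]
Op 4: free(c) -> (freed c); heap: [0-4 ALLOC][5-5 ALLOC][6-30 FREE]
Op 5: d = malloc(4) -> d = 6; heap: [0-4 ALLOC][5-5 ALLOC][6-9 ALLOC][10-30 FREE]
Op 6: free(d) -> (freed d); heap: [0-4 ALLOC][5-5 ALLOC][6-30 FREE]
Op 7: e = malloc(3) -> e = 6; heap: [0-4 ALLOC][5-5 ALLOC][6-8 ALLOC][9-30 FREE]
Op 8: free(a) -> (freed a); heap: [0-4 FREE][5-5 ALLOC][6-8 ALLOC][9-30 FREE]
malloc(2): first-fit scan over [0-4 FREE][5-5 ALLOC][6-8 ALLOC][9-30 FREE] -> 0

Answer: 0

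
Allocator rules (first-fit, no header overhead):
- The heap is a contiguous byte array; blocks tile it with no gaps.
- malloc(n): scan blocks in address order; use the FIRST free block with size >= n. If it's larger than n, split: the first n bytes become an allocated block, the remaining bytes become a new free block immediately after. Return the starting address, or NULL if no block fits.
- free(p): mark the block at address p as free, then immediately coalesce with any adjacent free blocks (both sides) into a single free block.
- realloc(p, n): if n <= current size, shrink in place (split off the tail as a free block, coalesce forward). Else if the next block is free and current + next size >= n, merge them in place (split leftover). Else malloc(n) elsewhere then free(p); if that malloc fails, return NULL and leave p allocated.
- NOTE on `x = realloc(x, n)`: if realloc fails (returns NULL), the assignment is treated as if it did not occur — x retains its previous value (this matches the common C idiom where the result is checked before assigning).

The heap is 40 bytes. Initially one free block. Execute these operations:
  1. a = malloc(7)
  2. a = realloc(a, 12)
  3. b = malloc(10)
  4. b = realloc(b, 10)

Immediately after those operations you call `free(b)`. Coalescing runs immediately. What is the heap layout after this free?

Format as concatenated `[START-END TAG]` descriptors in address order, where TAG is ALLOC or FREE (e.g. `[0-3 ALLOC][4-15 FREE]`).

Answer: [0-11 ALLOC][12-39 FREE]

Derivation:
Op 1: a = malloc(7) -> a = 0; heap: [0-6 ALLOC][7-39 FREE]
Op 2: a = realloc(a, 12) -> a = 0; heap: [0-11 ALLOC][12-39 FREE]
Op 3: b = malloc(10) -> b = 12; heap: [0-11 ALLOC][12-21 ALLOC][22-39 FREE]
Op 4: b = realloc(b, 10) -> b = 12; heap: [0-11 ALLOC][12-21 ALLOC][22-39 FREE]
free(b): b = 12 -> block [12-21 ALLOC]; mark free, coalesce with adjacent free neighbors -> [0-11 ALLOC][12-39 FREE]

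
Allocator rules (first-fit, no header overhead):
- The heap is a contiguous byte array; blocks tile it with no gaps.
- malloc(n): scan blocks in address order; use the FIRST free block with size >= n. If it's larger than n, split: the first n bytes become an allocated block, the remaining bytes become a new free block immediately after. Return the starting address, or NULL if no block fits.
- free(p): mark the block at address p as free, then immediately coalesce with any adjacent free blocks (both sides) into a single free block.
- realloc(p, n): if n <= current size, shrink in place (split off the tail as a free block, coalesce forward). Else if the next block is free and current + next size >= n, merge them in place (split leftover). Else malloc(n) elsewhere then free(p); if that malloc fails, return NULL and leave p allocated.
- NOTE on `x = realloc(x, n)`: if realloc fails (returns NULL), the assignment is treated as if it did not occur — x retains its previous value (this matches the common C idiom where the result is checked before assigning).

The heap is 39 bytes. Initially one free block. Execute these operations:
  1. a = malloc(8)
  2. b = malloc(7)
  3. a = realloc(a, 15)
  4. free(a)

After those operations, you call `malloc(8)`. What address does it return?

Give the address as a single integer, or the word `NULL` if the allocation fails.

Op 1: a = malloc(8) -> a = 0; heap: [0-7 ALLOC][8-38 FREE]
Op 2: b = malloc(7) -> b = 8; heap: [0-7 ALLOC][8-14 ALLOC][15-38 FREE]
Op 3: a = realloc(a, 15) -> a = 15; heap: [0-7 FREE][8-14 ALLOC][15-29 ALLOC][30-38 FREE]
Op 4: free(a) -> (freed a); heap: [0-7 FREE][8-14 ALLOC][15-38 FREE]
malloc(8): first-fit scan over [0-7 FREE][8-14 ALLOC][15-38 FREE] -> 0

Answer: 0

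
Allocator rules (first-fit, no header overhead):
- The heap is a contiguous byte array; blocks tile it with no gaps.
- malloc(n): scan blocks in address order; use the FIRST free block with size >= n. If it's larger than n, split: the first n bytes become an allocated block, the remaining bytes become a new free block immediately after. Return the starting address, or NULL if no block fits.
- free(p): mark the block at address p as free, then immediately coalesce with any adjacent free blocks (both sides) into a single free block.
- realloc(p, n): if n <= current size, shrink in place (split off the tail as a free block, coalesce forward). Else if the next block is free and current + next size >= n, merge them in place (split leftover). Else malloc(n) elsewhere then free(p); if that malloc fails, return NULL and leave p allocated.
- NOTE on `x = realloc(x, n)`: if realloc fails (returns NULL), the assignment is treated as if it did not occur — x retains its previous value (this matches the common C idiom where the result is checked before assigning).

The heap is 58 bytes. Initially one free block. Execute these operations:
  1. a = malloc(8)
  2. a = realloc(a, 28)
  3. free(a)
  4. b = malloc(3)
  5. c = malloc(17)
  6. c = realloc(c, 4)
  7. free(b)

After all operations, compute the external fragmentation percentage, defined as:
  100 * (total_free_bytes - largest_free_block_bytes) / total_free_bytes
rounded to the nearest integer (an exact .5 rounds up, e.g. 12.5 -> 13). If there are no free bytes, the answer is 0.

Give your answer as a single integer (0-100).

Answer: 6

Derivation:
Op 1: a = malloc(8) -> a = 0; heap: [0-7 ALLOC][8-57 FREE]
Op 2: a = realloc(a, 28) -> a = 0; heap: [0-27 ALLOC][28-57 FREE]
Op 3: free(a) -> (freed a); heap: [0-57 FREE]
Op 4: b = malloc(3) -> b = 0; heap: [0-2 ALLOC][3-57 FREE]
Op 5: c = malloc(17) -> c = 3; heap: [0-2 ALLOC][3-19 ALLOC][20-57 FREE]
Op 6: c = realloc(c, 4) -> c = 3; heap: [0-2 ALLOC][3-6 ALLOC][7-57 FREE]
Op 7: free(b) -> (freed b); heap: [0-2 FREE][3-6 ALLOC][7-57 FREE]
Free blocks: [3 51] total_free=54 largest=51 -> 100*(54-51)/54 = 300/54 ≈ 5.556 -> rounds to 6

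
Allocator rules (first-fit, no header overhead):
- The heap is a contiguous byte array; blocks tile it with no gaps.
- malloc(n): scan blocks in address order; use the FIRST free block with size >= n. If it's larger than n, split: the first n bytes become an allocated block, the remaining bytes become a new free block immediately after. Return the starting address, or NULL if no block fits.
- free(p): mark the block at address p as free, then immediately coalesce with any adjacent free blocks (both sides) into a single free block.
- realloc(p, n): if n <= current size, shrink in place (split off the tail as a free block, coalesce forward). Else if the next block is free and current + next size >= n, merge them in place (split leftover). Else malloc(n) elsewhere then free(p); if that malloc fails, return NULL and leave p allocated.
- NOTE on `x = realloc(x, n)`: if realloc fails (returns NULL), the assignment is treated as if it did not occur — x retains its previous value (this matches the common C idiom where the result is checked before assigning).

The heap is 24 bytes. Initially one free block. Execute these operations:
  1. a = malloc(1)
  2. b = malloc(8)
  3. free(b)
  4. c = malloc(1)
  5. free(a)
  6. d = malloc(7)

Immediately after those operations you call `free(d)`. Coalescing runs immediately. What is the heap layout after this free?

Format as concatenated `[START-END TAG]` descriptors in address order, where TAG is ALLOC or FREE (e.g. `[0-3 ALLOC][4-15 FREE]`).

Op 1: a = malloc(1) -> a = 0; heap: [0-0 ALLOC][1-23 FREE]
Op 2: b = malloc(8) -> b = 1; heap: [0-0 ALLOC][1-8 ALLOC][9-23 FREE]
Op 3: free(b) -> (freed b); heap: [0-0 ALLOC][1-23 FREE]
Op 4: c = malloc(1) -> c = 1; heap: [0-0 ALLOC][1-1 ALLOC][2-23 FREE]
Op 5: free(a) -> (freed a); heap: [0-0 FREE][1-1 ALLOC][2-23 FREE]
Op 6: d = malloc(7) -> d = 2; heap: [0-0 FREE][1-1 ALLOC][2-8 ALLOC][9-23 FREE]
free(d): d = 2 -> block [2-8 ALLOC]; mark free, coalesce with adjacent free neighbors -> [0-0 FREE][1-1 ALLOC][2-23 FREE]

Answer: [0-0 FREE][1-1 ALLOC][2-23 FREE]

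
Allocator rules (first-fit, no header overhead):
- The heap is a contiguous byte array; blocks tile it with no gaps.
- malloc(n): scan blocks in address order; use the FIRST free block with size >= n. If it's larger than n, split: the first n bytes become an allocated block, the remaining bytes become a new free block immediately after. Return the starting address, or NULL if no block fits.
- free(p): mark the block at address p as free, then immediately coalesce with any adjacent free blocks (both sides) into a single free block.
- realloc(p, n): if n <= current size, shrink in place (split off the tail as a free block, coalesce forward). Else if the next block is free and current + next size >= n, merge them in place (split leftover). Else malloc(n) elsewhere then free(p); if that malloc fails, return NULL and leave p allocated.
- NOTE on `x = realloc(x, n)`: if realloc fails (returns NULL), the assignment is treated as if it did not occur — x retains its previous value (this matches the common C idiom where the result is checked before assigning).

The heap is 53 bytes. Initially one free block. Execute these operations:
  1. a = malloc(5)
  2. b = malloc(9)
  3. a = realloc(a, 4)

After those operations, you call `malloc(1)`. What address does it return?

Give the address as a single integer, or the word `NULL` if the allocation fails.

Answer: 4

Derivation:
Op 1: a = malloc(5) -> a = 0; heap: [0-4 ALLOC][5-52 FREE]
Op 2: b = malloc(9) -> b = 5; heap: [0-4 ALLOC][5-13 ALLOC][14-52 FREE]
Op 3: a = realloc(a, 4) -> a = 0; heap: [0-3 ALLOC][4-4 FREE][5-13 ALLOC][14-52 FREE]
malloc(1): first-fit scan over [0-3 ALLOC][4-4 FREE][5-13 ALLOC][14-52 FREE] -> 4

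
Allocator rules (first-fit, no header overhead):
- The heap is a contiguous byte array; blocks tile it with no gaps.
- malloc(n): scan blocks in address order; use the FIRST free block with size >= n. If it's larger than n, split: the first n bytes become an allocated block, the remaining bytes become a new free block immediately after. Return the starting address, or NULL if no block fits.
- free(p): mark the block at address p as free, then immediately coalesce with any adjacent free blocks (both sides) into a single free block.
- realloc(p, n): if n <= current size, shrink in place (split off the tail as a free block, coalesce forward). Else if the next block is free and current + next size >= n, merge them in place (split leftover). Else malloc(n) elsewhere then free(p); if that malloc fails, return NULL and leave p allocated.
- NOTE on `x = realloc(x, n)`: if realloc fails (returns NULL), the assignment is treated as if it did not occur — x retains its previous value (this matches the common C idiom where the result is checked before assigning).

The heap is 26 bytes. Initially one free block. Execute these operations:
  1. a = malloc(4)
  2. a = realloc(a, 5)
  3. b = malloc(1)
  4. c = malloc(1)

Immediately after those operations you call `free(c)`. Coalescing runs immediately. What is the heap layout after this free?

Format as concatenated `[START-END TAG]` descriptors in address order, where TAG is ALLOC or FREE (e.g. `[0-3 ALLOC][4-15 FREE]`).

Answer: [0-4 ALLOC][5-5 ALLOC][6-25 FREE]

Derivation:
Op 1: a = malloc(4) -> a = 0; heap: [0-3 ALLOC][4-25 FREE]
Op 2: a = realloc(a, 5) -> a = 0; heap: [0-4 ALLOC][5-25 FREE]
Op 3: b = malloc(1) -> b = 5; heap: [0-4 ALLOC][5-5 ALLOC][6-25 FREE]
Op 4: c = malloc(1) -> c = 6; heap: [0-4 ALLOC][5-5 ALLOC][6-6 ALLOC][7-25 FREE]
free(c): c = 6 -> block [6-6 ALLOC]; mark free, coalesce with adjacent free neighbors -> [0-4 ALLOC][5-5 ALLOC][6-25 FREE]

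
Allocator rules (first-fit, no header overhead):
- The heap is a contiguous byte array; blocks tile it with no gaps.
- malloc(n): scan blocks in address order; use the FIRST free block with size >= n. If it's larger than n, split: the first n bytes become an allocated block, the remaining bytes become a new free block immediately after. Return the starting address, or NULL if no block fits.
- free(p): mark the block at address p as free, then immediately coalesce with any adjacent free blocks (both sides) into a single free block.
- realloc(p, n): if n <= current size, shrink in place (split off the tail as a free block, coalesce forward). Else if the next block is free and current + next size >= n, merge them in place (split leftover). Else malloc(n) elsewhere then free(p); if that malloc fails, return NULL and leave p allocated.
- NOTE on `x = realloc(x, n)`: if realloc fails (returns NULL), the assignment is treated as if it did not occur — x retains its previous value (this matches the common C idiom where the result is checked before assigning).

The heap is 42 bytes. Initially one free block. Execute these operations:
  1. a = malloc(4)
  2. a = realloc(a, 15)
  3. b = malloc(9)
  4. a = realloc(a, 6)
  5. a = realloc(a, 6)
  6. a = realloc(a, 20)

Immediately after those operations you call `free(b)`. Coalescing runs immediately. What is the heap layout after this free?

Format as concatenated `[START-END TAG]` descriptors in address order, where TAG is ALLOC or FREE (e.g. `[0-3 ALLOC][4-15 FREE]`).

Answer: [0-5 ALLOC][6-41 FREE]

Derivation:
Op 1: a = malloc(4) -> a = 0; heap: [0-3 ALLOC][4-41 FREE]
Op 2: a = realloc(a, 15) -> a = 0; heap: [0-14 ALLOC][15-41 FREE]
Op 3: b = malloc(9) -> b = 15; heap: [0-14 ALLOC][15-23 ALLOC][24-41 FREE]
Op 4: a = realloc(a, 6) -> a = 0; heap: [0-5 ALLOC][6-14 FREE][15-23 ALLOC][24-41 FREE]
Op 5: a = realloc(a, 6) -> a = 0; heap: [0-5 ALLOC][6-14 FREE][15-23 ALLOC][24-41 FREE]
Op 6: a = realloc(a, 20) -> NULL (a unchanged); heap: [0-5 ALLOC][6-14 FREE][15-23 ALLOC][24-41 FREE]
free(b): b = 15 -> block [15-23 ALLOC]; mark free, coalesce with adjacent free neighbors -> [0-5 ALLOC][6-41 FREE]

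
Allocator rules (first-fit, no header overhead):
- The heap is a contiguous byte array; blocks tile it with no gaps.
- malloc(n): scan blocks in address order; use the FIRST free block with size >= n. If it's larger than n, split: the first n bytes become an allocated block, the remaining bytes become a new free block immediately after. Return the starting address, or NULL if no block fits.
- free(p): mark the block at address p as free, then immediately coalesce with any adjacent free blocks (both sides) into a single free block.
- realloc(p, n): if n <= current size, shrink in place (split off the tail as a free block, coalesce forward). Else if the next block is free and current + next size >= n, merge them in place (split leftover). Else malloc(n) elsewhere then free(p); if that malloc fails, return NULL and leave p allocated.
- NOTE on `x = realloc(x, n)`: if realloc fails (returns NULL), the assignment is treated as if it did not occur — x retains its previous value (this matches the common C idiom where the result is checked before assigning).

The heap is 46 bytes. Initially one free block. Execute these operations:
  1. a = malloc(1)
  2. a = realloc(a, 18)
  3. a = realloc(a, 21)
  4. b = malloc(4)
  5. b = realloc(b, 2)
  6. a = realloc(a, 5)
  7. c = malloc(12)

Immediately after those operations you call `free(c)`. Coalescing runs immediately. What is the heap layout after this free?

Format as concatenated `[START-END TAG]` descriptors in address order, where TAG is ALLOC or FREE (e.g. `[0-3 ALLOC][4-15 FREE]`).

Op 1: a = malloc(1) -> a = 0; heap: [0-0 ALLOC][1-45 FREE]
Op 2: a = realloc(a, 18) -> a = 0; heap: [0-17 ALLOC][18-45 FREE]
Op 3: a = realloc(a, 21) -> a = 0; heap: [0-20 ALLOC][21-45 FREE]
Op 4: b = malloc(4) -> b = 21; heap: [0-20 ALLOC][21-24 ALLOC][25-45 FREE]
Op 5: b = realloc(b, 2) -> b = 21; heap: [0-20 ALLOC][21-22 ALLOC][23-45 FREE]
Op 6: a = realloc(a, 5) -> a = 0; heap: [0-4 ALLOC][5-20 FREE][21-22 ALLOC][23-45 FREE]
Op 7: c = malloc(12) -> c = 5; heap: [0-4 ALLOC][5-16 ALLOC][17-20 FREE][21-22 ALLOC][23-45 FREE]
free(c): c = 5 -> block [5-16 ALLOC]; mark free, coalesce with adjacent free neighbors -> [0-4 ALLOC][5-20 FREE][21-22 ALLOC][23-45 FREE]

Answer: [0-4 ALLOC][5-20 FREE][21-22 ALLOC][23-45 FREE]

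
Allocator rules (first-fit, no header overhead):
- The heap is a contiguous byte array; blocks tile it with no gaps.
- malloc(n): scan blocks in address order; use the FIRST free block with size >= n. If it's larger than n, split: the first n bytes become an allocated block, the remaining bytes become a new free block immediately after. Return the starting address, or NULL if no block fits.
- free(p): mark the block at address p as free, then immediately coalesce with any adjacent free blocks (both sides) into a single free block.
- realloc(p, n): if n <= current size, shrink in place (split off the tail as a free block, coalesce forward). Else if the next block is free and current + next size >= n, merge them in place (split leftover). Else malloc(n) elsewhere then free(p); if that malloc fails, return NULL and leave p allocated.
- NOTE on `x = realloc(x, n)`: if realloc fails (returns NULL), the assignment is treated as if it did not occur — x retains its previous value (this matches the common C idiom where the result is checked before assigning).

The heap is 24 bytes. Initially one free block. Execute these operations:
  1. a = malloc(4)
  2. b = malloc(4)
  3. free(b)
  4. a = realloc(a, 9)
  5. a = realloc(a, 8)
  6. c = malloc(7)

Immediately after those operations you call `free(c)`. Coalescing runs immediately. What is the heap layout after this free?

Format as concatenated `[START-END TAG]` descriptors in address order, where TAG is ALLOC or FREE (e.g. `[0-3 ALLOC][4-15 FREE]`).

Answer: [0-7 ALLOC][8-23 FREE]

Derivation:
Op 1: a = malloc(4) -> a = 0; heap: [0-3 ALLOC][4-23 FREE]
Op 2: b = malloc(4) -> b = 4; heap: [0-3 ALLOC][4-7 ALLOC][8-23 FREE]
Op 3: free(b) -> (freed b); heap: [0-3 ALLOC][4-23 FREE]
Op 4: a = realloc(a, 9) -> a = 0; heap: [0-8 ALLOC][9-23 FREE]
Op 5: a = realloc(a, 8) -> a = 0; heap: [0-7 ALLOC][8-23 FREE]
Op 6: c = malloc(7) -> c = 8; heap: [0-7 ALLOC][8-14 ALLOC][15-23 FREE]
free(c): c = 8 -> block [8-14 ALLOC]; mark free, coalesce with adjacent free neighbors -> [0-7 ALLOC][8-23 FREE]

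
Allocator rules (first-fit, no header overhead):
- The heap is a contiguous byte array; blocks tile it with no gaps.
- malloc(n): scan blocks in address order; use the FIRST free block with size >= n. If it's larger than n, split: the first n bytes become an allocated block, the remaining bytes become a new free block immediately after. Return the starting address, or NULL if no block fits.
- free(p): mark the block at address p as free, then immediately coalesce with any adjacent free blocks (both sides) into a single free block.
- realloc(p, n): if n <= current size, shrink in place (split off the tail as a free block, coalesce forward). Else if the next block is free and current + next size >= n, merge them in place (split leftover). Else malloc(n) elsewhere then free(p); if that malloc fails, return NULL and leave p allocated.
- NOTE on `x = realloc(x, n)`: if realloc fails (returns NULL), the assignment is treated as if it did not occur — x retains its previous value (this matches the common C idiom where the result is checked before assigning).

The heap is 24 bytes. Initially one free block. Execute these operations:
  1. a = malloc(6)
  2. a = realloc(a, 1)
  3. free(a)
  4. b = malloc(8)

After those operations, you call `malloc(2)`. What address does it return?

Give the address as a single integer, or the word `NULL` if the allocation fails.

Op 1: a = malloc(6) -> a = 0; heap: [0-5 ALLOC][6-23 FREE]
Op 2: a = realloc(a, 1) -> a = 0; heap: [0-0 ALLOC][1-23 FREE]
Op 3: free(a) -> (freed a); heap: [0-23 FREE]
Op 4: b = malloc(8) -> b = 0; heap: [0-7 ALLOC][8-23 FREE]
malloc(2): first-fit scan over [0-7 ALLOC][8-23 FREE] -> 8

Answer: 8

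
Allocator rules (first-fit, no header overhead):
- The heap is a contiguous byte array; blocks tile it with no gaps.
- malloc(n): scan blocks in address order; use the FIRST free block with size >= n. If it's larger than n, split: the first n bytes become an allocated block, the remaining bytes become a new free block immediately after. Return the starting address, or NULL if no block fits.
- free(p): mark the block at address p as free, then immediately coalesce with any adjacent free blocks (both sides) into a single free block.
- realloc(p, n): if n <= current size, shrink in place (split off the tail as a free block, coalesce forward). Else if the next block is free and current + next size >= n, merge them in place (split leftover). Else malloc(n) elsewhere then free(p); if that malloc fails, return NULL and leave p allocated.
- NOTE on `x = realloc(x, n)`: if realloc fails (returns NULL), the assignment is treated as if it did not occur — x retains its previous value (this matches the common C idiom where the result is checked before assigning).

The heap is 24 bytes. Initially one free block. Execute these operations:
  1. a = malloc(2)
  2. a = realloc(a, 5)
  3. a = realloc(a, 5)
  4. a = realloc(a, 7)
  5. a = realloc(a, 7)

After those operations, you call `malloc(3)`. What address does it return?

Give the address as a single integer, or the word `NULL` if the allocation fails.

Op 1: a = malloc(2) -> a = 0; heap: [0-1 ALLOC][2-23 FREE]
Op 2: a = realloc(a, 5) -> a = 0; heap: [0-4 ALLOC][5-23 FREE]
Op 3: a = realloc(a, 5) -> a = 0; heap: [0-4 ALLOC][5-23 FREE]
Op 4: a = realloc(a, 7) -> a = 0; heap: [0-6 ALLOC][7-23 FREE]
Op 5: a = realloc(a, 7) -> a = 0; heap: [0-6 ALLOC][7-23 FREE]
malloc(3): first-fit scan over [0-6 ALLOC][7-23 FREE] -> 7

Answer: 7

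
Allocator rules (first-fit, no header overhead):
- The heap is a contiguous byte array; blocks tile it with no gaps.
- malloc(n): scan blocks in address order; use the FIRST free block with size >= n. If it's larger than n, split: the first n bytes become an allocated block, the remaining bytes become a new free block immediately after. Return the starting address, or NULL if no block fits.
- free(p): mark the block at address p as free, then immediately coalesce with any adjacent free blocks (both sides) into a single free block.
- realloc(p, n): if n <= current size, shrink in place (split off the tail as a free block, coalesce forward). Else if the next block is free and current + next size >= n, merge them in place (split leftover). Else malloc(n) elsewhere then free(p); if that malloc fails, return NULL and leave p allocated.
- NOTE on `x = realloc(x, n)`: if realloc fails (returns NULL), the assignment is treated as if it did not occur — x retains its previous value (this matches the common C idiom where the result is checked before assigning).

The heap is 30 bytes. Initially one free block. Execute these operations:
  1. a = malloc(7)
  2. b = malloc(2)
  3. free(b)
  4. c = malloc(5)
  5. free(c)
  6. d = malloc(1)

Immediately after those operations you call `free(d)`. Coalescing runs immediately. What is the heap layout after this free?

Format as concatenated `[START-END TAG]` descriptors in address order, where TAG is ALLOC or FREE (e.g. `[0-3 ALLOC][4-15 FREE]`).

Op 1: a = malloc(7) -> a = 0; heap: [0-6 ALLOC][7-29 FREE]
Op 2: b = malloc(2) -> b = 7; heap: [0-6 ALLOC][7-8 ALLOC][9-29 FREE]
Op 3: free(b) -> (freed b); heap: [0-6 ALLOC][7-29 FREE]
Op 4: c = malloc(5) -> c = 7; heap: [0-6 ALLOC][7-11 ALLOC][12-29 FREE]
Op 5: free(c) -> (freed c); heap: [0-6 ALLOC][7-29 FREE]
Op 6: d = malloc(1) -> d = 7; heap: [0-6 ALLOC][7-7 ALLOC][8-29 FREE]
free(d): d = 7 -> block [7-7 ALLOC]; mark free, coalesce with adjacent free neighbors -> [0-6 ALLOC][7-29 FREE]

Answer: [0-6 ALLOC][7-29 FREE]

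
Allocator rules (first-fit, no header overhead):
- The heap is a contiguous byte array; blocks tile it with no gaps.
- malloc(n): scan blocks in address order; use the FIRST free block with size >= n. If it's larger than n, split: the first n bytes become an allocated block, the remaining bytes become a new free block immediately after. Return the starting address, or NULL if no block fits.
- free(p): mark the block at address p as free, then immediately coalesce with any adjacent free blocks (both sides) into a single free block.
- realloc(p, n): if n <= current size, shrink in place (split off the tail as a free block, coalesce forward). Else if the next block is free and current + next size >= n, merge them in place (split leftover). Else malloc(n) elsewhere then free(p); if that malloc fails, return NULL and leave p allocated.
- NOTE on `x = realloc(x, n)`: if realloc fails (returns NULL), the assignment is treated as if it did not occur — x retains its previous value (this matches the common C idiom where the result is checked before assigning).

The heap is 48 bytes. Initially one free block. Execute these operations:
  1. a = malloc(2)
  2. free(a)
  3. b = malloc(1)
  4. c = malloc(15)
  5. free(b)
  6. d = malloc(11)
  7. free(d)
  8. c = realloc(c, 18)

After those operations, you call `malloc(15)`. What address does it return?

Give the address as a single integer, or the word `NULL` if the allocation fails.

Op 1: a = malloc(2) -> a = 0; heap: [0-1 ALLOC][2-47 FREE]
Op 2: free(a) -> (freed a); heap: [0-47 FREE]
Op 3: b = malloc(1) -> b = 0; heap: [0-0 ALLOC][1-47 FREE]
Op 4: c = malloc(15) -> c = 1; heap: [0-0 ALLOC][1-15 ALLOC][16-47 FREE]
Op 5: free(b) -> (freed b); heap: [0-0 FREE][1-15 ALLOC][16-47 FREE]
Op 6: d = malloc(11) -> d = 16; heap: [0-0 FREE][1-15 ALLOC][16-26 ALLOC][27-47 FREE]
Op 7: free(d) -> (freed d); heap: [0-0 FREE][1-15 ALLOC][16-47 FREE]
Op 8: c = realloc(c, 18) -> c = 1; heap: [0-0 FREE][1-18 ALLOC][19-47 FREE]
malloc(15): first-fit scan over [0-0 FREE][1-18 ALLOC][19-47 FREE] -> 19

Answer: 19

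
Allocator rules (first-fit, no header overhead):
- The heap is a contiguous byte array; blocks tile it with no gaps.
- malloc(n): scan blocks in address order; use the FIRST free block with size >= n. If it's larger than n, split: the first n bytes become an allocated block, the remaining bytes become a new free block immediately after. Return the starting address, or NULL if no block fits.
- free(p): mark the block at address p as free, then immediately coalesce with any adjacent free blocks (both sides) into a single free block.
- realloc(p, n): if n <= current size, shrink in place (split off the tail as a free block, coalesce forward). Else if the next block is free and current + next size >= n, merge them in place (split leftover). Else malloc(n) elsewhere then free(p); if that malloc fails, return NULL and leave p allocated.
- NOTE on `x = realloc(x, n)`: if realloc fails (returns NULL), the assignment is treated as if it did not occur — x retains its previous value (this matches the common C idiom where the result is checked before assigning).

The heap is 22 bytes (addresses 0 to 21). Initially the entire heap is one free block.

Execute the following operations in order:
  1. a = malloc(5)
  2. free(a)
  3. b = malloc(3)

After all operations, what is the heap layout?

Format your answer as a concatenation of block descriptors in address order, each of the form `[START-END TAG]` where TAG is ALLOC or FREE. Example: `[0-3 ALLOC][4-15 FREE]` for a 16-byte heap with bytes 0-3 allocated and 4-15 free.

Op 1: a = malloc(5) -> a = 0; heap: [0-4 ALLOC][5-21 FREE]
Op 2: free(a) -> (freed a); heap: [0-21 FREE]
Op 3: b = malloc(3) -> b = 0; heap: [0-2 ALLOC][3-21 FREE]

Answer: [0-2 ALLOC][3-21 FREE]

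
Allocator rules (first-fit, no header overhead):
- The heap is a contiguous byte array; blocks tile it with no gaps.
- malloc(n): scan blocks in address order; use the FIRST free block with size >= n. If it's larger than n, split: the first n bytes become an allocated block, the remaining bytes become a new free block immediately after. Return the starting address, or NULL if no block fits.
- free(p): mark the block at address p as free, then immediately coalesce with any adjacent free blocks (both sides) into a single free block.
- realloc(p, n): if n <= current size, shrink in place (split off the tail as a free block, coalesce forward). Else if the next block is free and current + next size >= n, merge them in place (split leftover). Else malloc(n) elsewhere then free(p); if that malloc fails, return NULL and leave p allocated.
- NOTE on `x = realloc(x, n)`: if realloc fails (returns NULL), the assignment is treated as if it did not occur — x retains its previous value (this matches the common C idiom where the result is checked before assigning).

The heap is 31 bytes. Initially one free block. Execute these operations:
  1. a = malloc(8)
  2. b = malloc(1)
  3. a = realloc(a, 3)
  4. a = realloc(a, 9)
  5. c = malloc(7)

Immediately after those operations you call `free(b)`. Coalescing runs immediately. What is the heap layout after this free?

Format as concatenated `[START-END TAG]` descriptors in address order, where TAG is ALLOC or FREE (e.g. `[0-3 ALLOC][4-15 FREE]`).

Answer: [0-6 ALLOC][7-8 FREE][9-17 ALLOC][18-30 FREE]

Derivation:
Op 1: a = malloc(8) -> a = 0; heap: [0-7 ALLOC][8-30 FREE]
Op 2: b = malloc(1) -> b = 8; heap: [0-7 ALLOC][8-8 ALLOC][9-30 FREE]
Op 3: a = realloc(a, 3) -> a = 0; heap: [0-2 ALLOC][3-7 FREE][8-8 ALLOC][9-30 FREE]
Op 4: a = realloc(a, 9) -> a = 9; heap: [0-7 FREE][8-8 ALLOC][9-17 ALLOC][18-30 FREE]
Op 5: c = malloc(7) -> c = 0; heap: [0-6 ALLOC][7-7 FREE][8-8 ALLOC][9-17 ALLOC][18-30 FREE]
free(b): b = 8 -> block [8-8 ALLOC]; mark free, coalesce with adjacent free neighbors -> [0-6 ALLOC][7-8 FREE][9-17 ALLOC][18-30 FREE]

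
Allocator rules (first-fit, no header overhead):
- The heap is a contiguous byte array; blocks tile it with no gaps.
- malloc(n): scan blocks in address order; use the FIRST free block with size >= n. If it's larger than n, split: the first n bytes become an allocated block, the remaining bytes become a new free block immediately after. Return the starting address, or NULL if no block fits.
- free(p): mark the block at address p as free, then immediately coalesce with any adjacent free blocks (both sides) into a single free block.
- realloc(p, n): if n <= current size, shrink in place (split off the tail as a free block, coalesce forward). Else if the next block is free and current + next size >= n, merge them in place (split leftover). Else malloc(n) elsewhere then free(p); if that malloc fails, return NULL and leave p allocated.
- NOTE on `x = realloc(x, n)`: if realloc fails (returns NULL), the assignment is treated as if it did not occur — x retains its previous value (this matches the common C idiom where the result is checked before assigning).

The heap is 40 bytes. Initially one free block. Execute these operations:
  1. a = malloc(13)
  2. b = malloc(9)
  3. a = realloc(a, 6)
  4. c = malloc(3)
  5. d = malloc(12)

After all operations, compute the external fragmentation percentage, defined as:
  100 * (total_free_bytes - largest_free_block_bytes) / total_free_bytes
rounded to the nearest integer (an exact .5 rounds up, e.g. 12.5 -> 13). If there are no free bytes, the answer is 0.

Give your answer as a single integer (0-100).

Answer: 40

Derivation:
Op 1: a = malloc(13) -> a = 0; heap: [0-12 ALLOC][13-39 FREE]
Op 2: b = malloc(9) -> b = 13; heap: [0-12 ALLOC][13-21 ALLOC][22-39 FREE]
Op 3: a = realloc(a, 6) -> a = 0; heap: [0-5 ALLOC][6-12 FREE][13-21 ALLOC][22-39 FREE]
Op 4: c = malloc(3) -> c = 6; heap: [0-5 ALLOC][6-8 ALLOC][9-12 FREE][13-21 ALLOC][22-39 FREE]
Op 5: d = malloc(12) -> d = 22; heap: [0-5 ALLOC][6-8 ALLOC][9-12 FREE][13-21 ALLOC][22-33 ALLOC][34-39 FREE]
Free blocks: [4 6] total_free=10 largest=6 -> 100*(10-6)/10 = 400/10 = 40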